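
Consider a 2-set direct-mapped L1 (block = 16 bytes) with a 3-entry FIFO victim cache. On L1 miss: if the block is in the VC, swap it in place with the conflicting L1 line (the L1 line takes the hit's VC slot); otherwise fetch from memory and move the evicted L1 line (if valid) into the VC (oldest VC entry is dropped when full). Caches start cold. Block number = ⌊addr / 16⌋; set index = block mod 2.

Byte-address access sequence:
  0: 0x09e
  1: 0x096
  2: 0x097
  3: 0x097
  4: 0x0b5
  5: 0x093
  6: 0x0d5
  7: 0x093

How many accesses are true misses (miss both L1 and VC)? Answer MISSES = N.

#0 0x9e→b9/s1 MISS; vc=[]
#1 0x96→b9/s1 L1-HIT; vc=[]
#2 0x97→b9/s1 L1-HIT; vc=[]
#3 0x97→b9/s1 L1-HIT; vc=[]
#4 0xb5→b11/s1 MISS; vc=[9]
#5 0x93→b9/s1 VC-HIT; vc=[11]
#6 0xd5→b13/s1 MISS; vc=[11,9]
#7 0x93→b9/s1 VC-HIT; vc=[11,13]

MISSES = 3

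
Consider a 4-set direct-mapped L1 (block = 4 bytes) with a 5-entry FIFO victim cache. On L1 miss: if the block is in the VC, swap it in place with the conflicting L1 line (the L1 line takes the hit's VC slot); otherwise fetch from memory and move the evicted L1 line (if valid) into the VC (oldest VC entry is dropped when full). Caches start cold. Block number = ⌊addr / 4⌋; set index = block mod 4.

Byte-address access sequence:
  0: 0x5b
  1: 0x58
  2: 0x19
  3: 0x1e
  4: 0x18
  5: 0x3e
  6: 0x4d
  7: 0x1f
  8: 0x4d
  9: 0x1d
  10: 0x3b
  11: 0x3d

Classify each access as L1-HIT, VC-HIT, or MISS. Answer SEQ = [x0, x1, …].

SEQ = [MISS, L1-HIT, MISS, MISS, L1-HIT, MISS, MISS, VC-HIT, VC-HIT, VC-HIT, MISS, VC-HIT]

0: 0x5b (blk 22, set 2) → MISS  vc=[]
1: 0x58 (blk 22, set 2) → L1-HIT  vc=[]
2: 0x19 (blk 6, set 2) → MISS  vc=[22]
3: 0x1e (blk 7, set 3) → MISS  vc=[22]
4: 0x18 (blk 6, set 2) → L1-HIT  vc=[22]
5: 0x3e (blk 15, set 3) → MISS  vc=[22, 7]
6: 0x4d (blk 19, set 3) → MISS  vc=[22, 7, 15]
7: 0x1f (blk 7, set 3) → VC-HIT  vc=[22, 19, 15]
8: 0x4d (blk 19, set 3) → VC-HIT  vc=[22, 7, 15]
9: 0x1d (blk 7, set 3) → VC-HIT  vc=[22, 19, 15]
10: 0x3b (blk 14, set 2) → MISS  vc=[22, 19, 15, 6]
11: 0x3d (blk 15, set 3) → VC-HIT  vc=[22, 19, 7, 6]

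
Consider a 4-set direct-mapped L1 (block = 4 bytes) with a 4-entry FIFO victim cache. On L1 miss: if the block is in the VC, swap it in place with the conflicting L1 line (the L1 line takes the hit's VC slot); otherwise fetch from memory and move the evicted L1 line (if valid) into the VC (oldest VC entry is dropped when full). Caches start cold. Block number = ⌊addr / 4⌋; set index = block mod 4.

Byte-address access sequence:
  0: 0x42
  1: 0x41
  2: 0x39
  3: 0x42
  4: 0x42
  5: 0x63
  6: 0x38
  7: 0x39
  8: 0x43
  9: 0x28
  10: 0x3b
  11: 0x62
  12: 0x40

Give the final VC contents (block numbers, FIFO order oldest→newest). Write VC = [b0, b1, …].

VC = [24, 10]

0: 0x42 (blk 16, set 0) → MISS  vc=[]
1: 0x41 (blk 16, set 0) → L1-HIT  vc=[]
2: 0x39 (blk 14, set 2) → MISS  vc=[]
3: 0x42 (blk 16, set 0) → L1-HIT  vc=[]
4: 0x42 (blk 16, set 0) → L1-HIT  vc=[]
5: 0x63 (blk 24, set 0) → MISS  vc=[16]
6: 0x38 (blk 14, set 2) → L1-HIT  vc=[16]
7: 0x39 (blk 14, set 2) → L1-HIT  vc=[16]
8: 0x43 (blk 16, set 0) → VC-HIT  vc=[24]
9: 0x28 (blk 10, set 2) → MISS  vc=[24, 14]
10: 0x3b (blk 14, set 2) → VC-HIT  vc=[24, 10]
11: 0x62 (blk 24, set 0) → VC-HIT  vc=[16, 10]
12: 0x40 (blk 16, set 0) → VC-HIT  vc=[24, 10]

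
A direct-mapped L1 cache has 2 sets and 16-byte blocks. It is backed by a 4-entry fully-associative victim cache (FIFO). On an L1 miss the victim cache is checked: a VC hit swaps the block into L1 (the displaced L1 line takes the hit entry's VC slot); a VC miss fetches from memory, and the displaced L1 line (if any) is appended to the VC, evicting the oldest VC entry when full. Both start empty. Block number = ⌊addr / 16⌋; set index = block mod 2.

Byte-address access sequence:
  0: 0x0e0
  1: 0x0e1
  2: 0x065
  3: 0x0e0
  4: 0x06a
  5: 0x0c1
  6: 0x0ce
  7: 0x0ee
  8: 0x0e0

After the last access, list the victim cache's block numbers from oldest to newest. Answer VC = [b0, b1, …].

0: 0xe0 (blk 14, set 0) → MISS  vc=[]
1: 0xe1 (blk 14, set 0) → L1-HIT  vc=[]
2: 0x65 (blk 6, set 0) → MISS  vc=[14]
3: 0xe0 (blk 14, set 0) → VC-HIT  vc=[6]
4: 0x6a (blk 6, set 0) → VC-HIT  vc=[14]
5: 0xc1 (blk 12, set 0) → MISS  vc=[14, 6]
6: 0xce (blk 12, set 0) → L1-HIT  vc=[14, 6]
7: 0xee (blk 14, set 0) → VC-HIT  vc=[12, 6]
8: 0xe0 (blk 14, set 0) → L1-HIT  vc=[12, 6]

VC = [12, 6]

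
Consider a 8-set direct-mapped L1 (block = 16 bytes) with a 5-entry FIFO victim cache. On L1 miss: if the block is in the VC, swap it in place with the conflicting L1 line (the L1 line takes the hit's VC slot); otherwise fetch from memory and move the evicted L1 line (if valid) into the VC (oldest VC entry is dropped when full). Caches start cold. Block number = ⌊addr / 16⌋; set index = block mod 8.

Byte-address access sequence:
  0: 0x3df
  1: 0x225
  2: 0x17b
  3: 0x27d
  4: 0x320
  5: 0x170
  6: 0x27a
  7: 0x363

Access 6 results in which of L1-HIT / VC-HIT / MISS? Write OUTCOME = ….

0: 0x3df (blk 61, set 5) → MISS  vc=[]
1: 0x225 (blk 34, set 2) → MISS  vc=[]
2: 0x17b (blk 23, set 7) → MISS  vc=[]
3: 0x27d (blk 39, set 7) → MISS  vc=[23]
4: 0x320 (blk 50, set 2) → MISS  vc=[23, 34]
5: 0x170 (blk 23, set 7) → VC-HIT  vc=[39, 34]
6: 0x27a (blk 39, set 7) → VC-HIT  vc=[23, 34]
7: 0x363 (blk 54, set 6) → MISS  vc=[23, 34]

OUTCOME = VC-HIT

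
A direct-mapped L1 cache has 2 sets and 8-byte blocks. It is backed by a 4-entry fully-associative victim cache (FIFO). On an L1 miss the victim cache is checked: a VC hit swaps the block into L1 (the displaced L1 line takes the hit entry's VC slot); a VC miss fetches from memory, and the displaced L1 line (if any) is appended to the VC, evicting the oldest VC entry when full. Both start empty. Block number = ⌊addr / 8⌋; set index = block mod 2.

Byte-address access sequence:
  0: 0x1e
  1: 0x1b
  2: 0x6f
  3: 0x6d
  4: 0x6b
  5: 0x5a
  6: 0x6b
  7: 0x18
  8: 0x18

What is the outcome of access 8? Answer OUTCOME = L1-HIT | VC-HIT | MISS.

#0 0x1e→b3/s1 MISS; vc=[]
#1 0x1b→b3/s1 L1-HIT; vc=[]
#2 0x6f→b13/s1 MISS; vc=[3]
#3 0x6d→b13/s1 L1-HIT; vc=[3]
#4 0x6b→b13/s1 L1-HIT; vc=[3]
#5 0x5a→b11/s1 MISS; vc=[3,13]
#6 0x6b→b13/s1 VC-HIT; vc=[3,11]
#7 0x18→b3/s1 VC-HIT; vc=[13,11]
#8 0x18→b3/s1 L1-HIT; vc=[13,11]

OUTCOME = L1-HIT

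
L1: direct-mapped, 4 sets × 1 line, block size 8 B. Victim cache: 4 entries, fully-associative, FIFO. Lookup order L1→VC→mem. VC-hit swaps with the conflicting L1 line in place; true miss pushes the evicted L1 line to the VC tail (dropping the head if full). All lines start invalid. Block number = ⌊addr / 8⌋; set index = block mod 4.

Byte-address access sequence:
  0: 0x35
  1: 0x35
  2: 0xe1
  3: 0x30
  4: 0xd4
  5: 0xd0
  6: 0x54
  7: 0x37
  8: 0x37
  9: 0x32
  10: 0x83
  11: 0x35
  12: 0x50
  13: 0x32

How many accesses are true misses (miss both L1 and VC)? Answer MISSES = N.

MISSES = 5

#0 0x35→b6/s2 MISS; vc=[]
#1 0x35→b6/s2 L1-HIT; vc=[]
#2 0xe1→b28/s0 MISS; vc=[]
#3 0x30→b6/s2 L1-HIT; vc=[]
#4 0xd4→b26/s2 MISS; vc=[6]
#5 0xd0→b26/s2 L1-HIT; vc=[6]
#6 0x54→b10/s2 MISS; vc=[6,26]
#7 0x37→b6/s2 VC-HIT; vc=[10,26]
#8 0x37→b6/s2 L1-HIT; vc=[10,26]
#9 0x32→b6/s2 L1-HIT; vc=[10,26]
#10 0x83→b16/s0 MISS; vc=[10,26,28]
#11 0x35→b6/s2 L1-HIT; vc=[10,26,28]
#12 0x50→b10/s2 VC-HIT; vc=[6,26,28]
#13 0x32→b6/s2 VC-HIT; vc=[10,26,28]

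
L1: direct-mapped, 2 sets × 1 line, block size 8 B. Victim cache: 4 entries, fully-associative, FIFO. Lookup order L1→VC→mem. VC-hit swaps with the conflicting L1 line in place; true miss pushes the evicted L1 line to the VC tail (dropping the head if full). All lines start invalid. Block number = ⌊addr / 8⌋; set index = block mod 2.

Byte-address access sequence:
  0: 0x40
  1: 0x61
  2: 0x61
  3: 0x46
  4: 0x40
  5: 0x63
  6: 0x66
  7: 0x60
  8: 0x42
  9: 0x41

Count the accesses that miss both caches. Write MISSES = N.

MISSES = 2

#0 0x40→b8/s0 MISS; vc=[]
#1 0x61→b12/s0 MISS; vc=[8]
#2 0x61→b12/s0 L1-HIT; vc=[8]
#3 0x46→b8/s0 VC-HIT; vc=[12]
#4 0x40→b8/s0 L1-HIT; vc=[12]
#5 0x63→b12/s0 VC-HIT; vc=[8]
#6 0x66→b12/s0 L1-HIT; vc=[8]
#7 0x60→b12/s0 L1-HIT; vc=[8]
#8 0x42→b8/s0 VC-HIT; vc=[12]
#9 0x41→b8/s0 L1-HIT; vc=[12]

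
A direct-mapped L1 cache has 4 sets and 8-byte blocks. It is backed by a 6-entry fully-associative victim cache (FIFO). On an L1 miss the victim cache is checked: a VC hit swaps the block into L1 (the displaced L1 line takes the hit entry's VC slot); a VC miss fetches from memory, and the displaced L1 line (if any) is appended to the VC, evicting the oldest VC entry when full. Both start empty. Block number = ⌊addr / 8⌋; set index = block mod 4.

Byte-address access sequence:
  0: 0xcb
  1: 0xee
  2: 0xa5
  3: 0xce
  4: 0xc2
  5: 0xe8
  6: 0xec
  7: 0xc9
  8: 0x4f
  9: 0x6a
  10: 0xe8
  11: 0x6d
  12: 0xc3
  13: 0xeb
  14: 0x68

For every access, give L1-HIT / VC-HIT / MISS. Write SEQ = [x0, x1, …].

SEQ = [MISS, MISS, MISS, VC-HIT, MISS, VC-HIT, L1-HIT, VC-HIT, MISS, MISS, VC-HIT, VC-HIT, L1-HIT, VC-HIT, VC-HIT]

#0 0xcb→b25/s1 MISS; vc=[]
#1 0xee→b29/s1 MISS; vc=[25]
#2 0xa5→b20/s0 MISS; vc=[25]
#3 0xce→b25/s1 VC-HIT; vc=[29]
#4 0xc2→b24/s0 MISS; vc=[29,20]
#5 0xe8→b29/s1 VC-HIT; vc=[25,20]
#6 0xec→b29/s1 L1-HIT; vc=[25,20]
#7 0xc9→b25/s1 VC-HIT; vc=[29,20]
#8 0x4f→b9/s1 MISS; vc=[29,20,25]
#9 0x6a→b13/s1 MISS; vc=[29,20,25,9]
#10 0xe8→b29/s1 VC-HIT; vc=[13,20,25,9]
#11 0x6d→b13/s1 VC-HIT; vc=[29,20,25,9]
#12 0xc3→b24/s0 L1-HIT; vc=[29,20,25,9]
#13 0xeb→b29/s1 VC-HIT; vc=[13,20,25,9]
#14 0x68→b13/s1 VC-HIT; vc=[29,20,25,9]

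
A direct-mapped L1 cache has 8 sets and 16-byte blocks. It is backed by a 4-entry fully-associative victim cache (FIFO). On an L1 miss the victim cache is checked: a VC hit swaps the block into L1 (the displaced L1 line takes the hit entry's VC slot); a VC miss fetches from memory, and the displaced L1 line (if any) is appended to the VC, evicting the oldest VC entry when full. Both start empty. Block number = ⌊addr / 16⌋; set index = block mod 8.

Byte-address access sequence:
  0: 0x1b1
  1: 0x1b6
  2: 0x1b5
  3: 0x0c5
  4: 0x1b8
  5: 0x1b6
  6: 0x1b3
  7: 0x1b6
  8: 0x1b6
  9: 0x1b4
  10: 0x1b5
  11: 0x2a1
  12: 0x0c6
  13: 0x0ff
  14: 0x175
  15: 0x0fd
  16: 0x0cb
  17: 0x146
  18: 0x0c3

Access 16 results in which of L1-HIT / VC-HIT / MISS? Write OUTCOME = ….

0: 0x1b1 (blk 27, set 3) → MISS  vc=[]
1: 0x1b6 (blk 27, set 3) → L1-HIT  vc=[]
2: 0x1b5 (blk 27, set 3) → L1-HIT  vc=[]
3: 0xc5 (blk 12, set 4) → MISS  vc=[]
4: 0x1b8 (blk 27, set 3) → L1-HIT  vc=[]
5: 0x1b6 (blk 27, set 3) → L1-HIT  vc=[]
6: 0x1b3 (blk 27, set 3) → L1-HIT  vc=[]
7: 0x1b6 (blk 27, set 3) → L1-HIT  vc=[]
8: 0x1b6 (blk 27, set 3) → L1-HIT  vc=[]
9: 0x1b4 (blk 27, set 3) → L1-HIT  vc=[]
10: 0x1b5 (blk 27, set 3) → L1-HIT  vc=[]
11: 0x2a1 (blk 42, set 2) → MISS  vc=[]
12: 0xc6 (blk 12, set 4) → L1-HIT  vc=[]
13: 0xff (blk 15, set 7) → MISS  vc=[]
14: 0x175 (blk 23, set 7) → MISS  vc=[15]
15: 0xfd (blk 15, set 7) → VC-HIT  vc=[23]
16: 0xcb (blk 12, set 4) → L1-HIT  vc=[23]
17: 0x146 (blk 20, set 4) → MISS  vc=[23, 12]
18: 0xc3 (blk 12, set 4) → VC-HIT  vc=[23, 20]

OUTCOME = L1-HIT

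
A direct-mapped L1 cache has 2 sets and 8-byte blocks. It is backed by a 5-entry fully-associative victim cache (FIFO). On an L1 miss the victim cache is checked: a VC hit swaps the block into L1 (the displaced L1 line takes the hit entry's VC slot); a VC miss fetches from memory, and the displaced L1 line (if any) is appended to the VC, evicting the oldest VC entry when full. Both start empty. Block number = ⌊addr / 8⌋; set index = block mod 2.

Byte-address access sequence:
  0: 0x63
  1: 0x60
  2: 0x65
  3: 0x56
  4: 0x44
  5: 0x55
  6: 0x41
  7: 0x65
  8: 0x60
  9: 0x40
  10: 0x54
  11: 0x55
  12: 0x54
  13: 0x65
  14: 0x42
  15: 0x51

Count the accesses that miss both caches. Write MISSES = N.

#0 0x63→b12/s0 MISS; vc=[]
#1 0x60→b12/s0 L1-HIT; vc=[]
#2 0x65→b12/s0 L1-HIT; vc=[]
#3 0x56→b10/s0 MISS; vc=[12]
#4 0x44→b8/s0 MISS; vc=[12,10]
#5 0x55→b10/s0 VC-HIT; vc=[12,8]
#6 0x41→b8/s0 VC-HIT; vc=[12,10]
#7 0x65→b12/s0 VC-HIT; vc=[8,10]
#8 0x60→b12/s0 L1-HIT; vc=[8,10]
#9 0x40→b8/s0 VC-HIT; vc=[12,10]
#10 0x54→b10/s0 VC-HIT; vc=[12,8]
#11 0x55→b10/s0 L1-HIT; vc=[12,8]
#12 0x54→b10/s0 L1-HIT; vc=[12,8]
#13 0x65→b12/s0 VC-HIT; vc=[10,8]
#14 0x42→b8/s0 VC-HIT; vc=[10,12]
#15 0x51→b10/s0 VC-HIT; vc=[8,12]

MISSES = 3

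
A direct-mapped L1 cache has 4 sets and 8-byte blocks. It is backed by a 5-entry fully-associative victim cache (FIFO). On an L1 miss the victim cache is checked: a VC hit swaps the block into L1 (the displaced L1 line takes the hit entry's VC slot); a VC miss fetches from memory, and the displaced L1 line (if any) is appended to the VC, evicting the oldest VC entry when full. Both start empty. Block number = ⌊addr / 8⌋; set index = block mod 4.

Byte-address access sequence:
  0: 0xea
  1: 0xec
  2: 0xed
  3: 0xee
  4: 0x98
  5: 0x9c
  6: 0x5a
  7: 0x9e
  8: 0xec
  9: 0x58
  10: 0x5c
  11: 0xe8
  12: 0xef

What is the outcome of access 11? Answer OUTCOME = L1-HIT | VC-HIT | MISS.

#0 0xea→b29/s1 MISS; vc=[]
#1 0xec→b29/s1 L1-HIT; vc=[]
#2 0xed→b29/s1 L1-HIT; vc=[]
#3 0xee→b29/s1 L1-HIT; vc=[]
#4 0x98→b19/s3 MISS; vc=[]
#5 0x9c→b19/s3 L1-HIT; vc=[]
#6 0x5a→b11/s3 MISS; vc=[19]
#7 0x9e→b19/s3 VC-HIT; vc=[11]
#8 0xec→b29/s1 L1-HIT; vc=[11]
#9 0x58→b11/s3 VC-HIT; vc=[19]
#10 0x5c→b11/s3 L1-HIT; vc=[19]
#11 0xe8→b29/s1 L1-HIT; vc=[19]
#12 0xef→b29/s1 L1-HIT; vc=[19]

OUTCOME = L1-HIT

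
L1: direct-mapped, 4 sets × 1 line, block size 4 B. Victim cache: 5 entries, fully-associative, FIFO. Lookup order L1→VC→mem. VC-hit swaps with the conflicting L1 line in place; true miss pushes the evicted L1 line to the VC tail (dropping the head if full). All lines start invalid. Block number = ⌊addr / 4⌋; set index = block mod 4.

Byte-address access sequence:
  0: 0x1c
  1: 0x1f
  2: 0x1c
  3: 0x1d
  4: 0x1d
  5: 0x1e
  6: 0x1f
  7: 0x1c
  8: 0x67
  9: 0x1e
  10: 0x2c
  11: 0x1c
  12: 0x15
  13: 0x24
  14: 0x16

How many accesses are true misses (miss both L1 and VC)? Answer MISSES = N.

  [0] addr=0x1c blk=7 s=3: MISS | VC []
  [1] addr=0x1f blk=7 s=3: L1-HIT | VC []
  [2] addr=0x1c blk=7 s=3: L1-HIT | VC []
  [3] addr=0x1d blk=7 s=3: L1-HIT | VC []
  [4] addr=0x1d blk=7 s=3: L1-HIT | VC []
  [5] addr=0x1e blk=7 s=3: L1-HIT | VC []
  [6] addr=0x1f blk=7 s=3: L1-HIT | VC []
  [7] addr=0x1c blk=7 s=3: L1-HIT | VC []
  [8] addr=0x67 blk=25 s=1: MISS | VC []
  [9] addr=0x1e blk=7 s=3: L1-HIT | VC []
  [10] addr=0x2c blk=11 s=3: MISS | VC [7]
  [11] addr=0x1c blk=7 s=3: VC-HIT | VC [11]
  [12] addr=0x15 blk=5 s=1: MISS | VC [11, 25]
  [13] addr=0x24 blk=9 s=1: MISS | VC [11, 25, 5]
  [14] addr=0x16 blk=5 s=1: VC-HIT | VC [11, 25, 9]

MISSES = 5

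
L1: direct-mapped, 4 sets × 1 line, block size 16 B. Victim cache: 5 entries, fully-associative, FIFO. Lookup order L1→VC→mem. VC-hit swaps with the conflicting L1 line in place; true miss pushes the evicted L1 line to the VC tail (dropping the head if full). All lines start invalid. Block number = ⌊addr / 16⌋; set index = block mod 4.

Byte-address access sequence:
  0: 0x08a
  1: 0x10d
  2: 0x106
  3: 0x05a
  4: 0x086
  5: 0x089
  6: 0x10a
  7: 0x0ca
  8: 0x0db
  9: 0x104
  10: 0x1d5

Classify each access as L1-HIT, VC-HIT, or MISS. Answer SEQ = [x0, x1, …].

SEQ = [MISS, MISS, L1-HIT, MISS, VC-HIT, L1-HIT, VC-HIT, MISS, MISS, VC-HIT, MISS]

0: 0x8a (blk 8, set 0) → MISS  vc=[]
1: 0x10d (blk 16, set 0) → MISS  vc=[8]
2: 0x106 (blk 16, set 0) → L1-HIT  vc=[8]
3: 0x5a (blk 5, set 1) → MISS  vc=[8]
4: 0x86 (blk 8, set 0) → VC-HIT  vc=[16]
5: 0x89 (blk 8, set 0) → L1-HIT  vc=[16]
6: 0x10a (blk 16, set 0) → VC-HIT  vc=[8]
7: 0xca (blk 12, set 0) → MISS  vc=[8, 16]
8: 0xdb (blk 13, set 1) → MISS  vc=[8, 16, 5]
9: 0x104 (blk 16, set 0) → VC-HIT  vc=[8, 12, 5]
10: 0x1d5 (blk 29, set 1) → MISS  vc=[8, 12, 5, 13]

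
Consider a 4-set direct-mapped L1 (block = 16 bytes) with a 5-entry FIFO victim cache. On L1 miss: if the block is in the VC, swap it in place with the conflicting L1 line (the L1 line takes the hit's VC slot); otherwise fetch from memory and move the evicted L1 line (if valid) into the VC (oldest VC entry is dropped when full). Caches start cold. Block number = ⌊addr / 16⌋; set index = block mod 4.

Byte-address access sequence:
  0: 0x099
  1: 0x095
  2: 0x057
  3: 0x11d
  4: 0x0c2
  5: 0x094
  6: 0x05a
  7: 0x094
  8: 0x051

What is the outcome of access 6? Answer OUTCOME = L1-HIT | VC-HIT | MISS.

  [0] addr=0x99 blk=9 s=1: MISS | VC []
  [1] addr=0x95 blk=9 s=1: L1-HIT | VC []
  [2] addr=0x57 blk=5 s=1: MISS | VC [9]
  [3] addr=0x11d blk=17 s=1: MISS | VC [9, 5]
  [4] addr=0xc2 blk=12 s=0: MISS | VC [9, 5]
  [5] addr=0x94 blk=9 s=1: VC-HIT | VC [17, 5]
  [6] addr=0x5a blk=5 s=1: VC-HIT | VC [17, 9]
  [7] addr=0x94 blk=9 s=1: VC-HIT | VC [17, 5]
  [8] addr=0x51 blk=5 s=1: VC-HIT | VC [17, 9]

OUTCOME = VC-HIT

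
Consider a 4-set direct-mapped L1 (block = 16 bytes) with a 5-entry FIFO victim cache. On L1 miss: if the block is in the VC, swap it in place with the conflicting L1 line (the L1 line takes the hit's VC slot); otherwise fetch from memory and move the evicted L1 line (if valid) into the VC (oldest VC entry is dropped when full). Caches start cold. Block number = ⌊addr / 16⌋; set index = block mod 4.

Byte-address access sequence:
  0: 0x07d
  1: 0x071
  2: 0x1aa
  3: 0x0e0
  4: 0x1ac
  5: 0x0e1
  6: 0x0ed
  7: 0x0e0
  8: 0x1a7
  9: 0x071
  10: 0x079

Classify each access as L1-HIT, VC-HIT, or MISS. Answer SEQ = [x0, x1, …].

SEQ = [MISS, L1-HIT, MISS, MISS, VC-HIT, VC-HIT, L1-HIT, L1-HIT, VC-HIT, L1-HIT, L1-HIT]

  [0] addr=0x7d blk=7 s=3: MISS | VC []
  [1] addr=0x71 blk=7 s=3: L1-HIT | VC []
  [2] addr=0x1aa blk=26 s=2: MISS | VC []
  [3] addr=0xe0 blk=14 s=2: MISS | VC [26]
  [4] addr=0x1ac blk=26 s=2: VC-HIT | VC [14]
  [5] addr=0xe1 blk=14 s=2: VC-HIT | VC [26]
  [6] addr=0xed blk=14 s=2: L1-HIT | VC [26]
  [7] addr=0xe0 blk=14 s=2: L1-HIT | VC [26]
  [8] addr=0x1a7 blk=26 s=2: VC-HIT | VC [14]
  [9] addr=0x71 blk=7 s=3: L1-HIT | VC [14]
  [10] addr=0x79 blk=7 s=3: L1-HIT | VC [14]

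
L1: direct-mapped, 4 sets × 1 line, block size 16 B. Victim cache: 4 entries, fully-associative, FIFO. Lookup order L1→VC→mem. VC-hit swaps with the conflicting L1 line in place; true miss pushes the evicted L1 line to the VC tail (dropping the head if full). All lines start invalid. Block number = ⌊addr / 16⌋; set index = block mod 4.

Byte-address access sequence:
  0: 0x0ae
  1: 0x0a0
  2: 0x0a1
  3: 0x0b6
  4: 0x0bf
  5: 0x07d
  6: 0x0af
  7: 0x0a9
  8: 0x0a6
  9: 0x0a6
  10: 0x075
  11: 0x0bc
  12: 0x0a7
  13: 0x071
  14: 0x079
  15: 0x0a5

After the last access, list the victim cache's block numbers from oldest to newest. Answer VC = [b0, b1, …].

  [0] addr=0xae blk=10 s=2: MISS | VC []
  [1] addr=0xa0 blk=10 s=2: L1-HIT | VC []
  [2] addr=0xa1 blk=10 s=2: L1-HIT | VC []
  [3] addr=0xb6 blk=11 s=3: MISS | VC []
  [4] addr=0xbf blk=11 s=3: L1-HIT | VC []
  [5] addr=0x7d blk=7 s=3: MISS | VC [11]
  [6] addr=0xaf blk=10 s=2: L1-HIT | VC [11]
  [7] addr=0xa9 blk=10 s=2: L1-HIT | VC [11]
  [8] addr=0xa6 blk=10 s=2: L1-HIT | VC [11]
  [9] addr=0xa6 blk=10 s=2: L1-HIT | VC [11]
  [10] addr=0x75 blk=7 s=3: L1-HIT | VC [11]
  [11] addr=0xbc blk=11 s=3: VC-HIT | VC [7]
  [12] addr=0xa7 blk=10 s=2: L1-HIT | VC [7]
  [13] addr=0x71 blk=7 s=3: VC-HIT | VC [11]
  [14] addr=0x79 blk=7 s=3: L1-HIT | VC [11]
  [15] addr=0xa5 blk=10 s=2: L1-HIT | VC [11]

VC = [11]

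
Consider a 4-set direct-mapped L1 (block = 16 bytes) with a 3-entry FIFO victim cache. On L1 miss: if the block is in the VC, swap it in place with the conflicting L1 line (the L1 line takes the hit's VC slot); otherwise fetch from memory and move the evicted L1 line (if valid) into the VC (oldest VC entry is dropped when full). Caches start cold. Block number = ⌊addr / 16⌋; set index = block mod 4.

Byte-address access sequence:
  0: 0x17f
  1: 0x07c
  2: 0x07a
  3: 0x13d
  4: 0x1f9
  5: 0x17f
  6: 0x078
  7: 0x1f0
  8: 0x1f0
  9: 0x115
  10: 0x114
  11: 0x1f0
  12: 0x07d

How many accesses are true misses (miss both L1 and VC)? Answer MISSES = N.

#0 0x17f→b23/s3 MISS; vc=[]
#1 0x7c→b7/s3 MISS; vc=[23]
#2 0x7a→b7/s3 L1-HIT; vc=[23]
#3 0x13d→b19/s3 MISS; vc=[23,7]
#4 0x1f9→b31/s3 MISS; vc=[23,7,19]
#5 0x17f→b23/s3 VC-HIT; vc=[31,7,19]
#6 0x78→b7/s3 VC-HIT; vc=[31,23,19]
#7 0x1f0→b31/s3 VC-HIT; vc=[7,23,19]
#8 0x1f0→b31/s3 L1-HIT; vc=[7,23,19]
#9 0x115→b17/s1 MISS; vc=[7,23,19]
#10 0x114→b17/s1 L1-HIT; vc=[7,23,19]
#11 0x1f0→b31/s3 L1-HIT; vc=[7,23,19]
#12 0x7d→b7/s3 VC-HIT; vc=[31,23,19]

MISSES = 5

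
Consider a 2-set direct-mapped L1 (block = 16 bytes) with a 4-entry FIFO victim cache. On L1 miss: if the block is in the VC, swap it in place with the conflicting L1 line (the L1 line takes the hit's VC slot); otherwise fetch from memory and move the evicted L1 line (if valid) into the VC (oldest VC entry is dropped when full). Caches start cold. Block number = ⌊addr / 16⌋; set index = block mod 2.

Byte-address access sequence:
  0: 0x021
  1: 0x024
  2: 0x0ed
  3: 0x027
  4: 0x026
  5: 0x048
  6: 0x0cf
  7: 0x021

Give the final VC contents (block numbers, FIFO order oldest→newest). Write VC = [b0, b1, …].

VC = [14, 12, 4]

0: 0x21 (blk 2, set 0) → MISS  vc=[]
1: 0x24 (blk 2, set 0) → L1-HIT  vc=[]
2: 0xed (blk 14, set 0) → MISS  vc=[2]
3: 0x27 (blk 2, set 0) → VC-HIT  vc=[14]
4: 0x26 (blk 2, set 0) → L1-HIT  vc=[14]
5: 0x48 (blk 4, set 0) → MISS  vc=[14, 2]
6: 0xcf (blk 12, set 0) → MISS  vc=[14, 2, 4]
7: 0x21 (blk 2, set 0) → VC-HIT  vc=[14, 12, 4]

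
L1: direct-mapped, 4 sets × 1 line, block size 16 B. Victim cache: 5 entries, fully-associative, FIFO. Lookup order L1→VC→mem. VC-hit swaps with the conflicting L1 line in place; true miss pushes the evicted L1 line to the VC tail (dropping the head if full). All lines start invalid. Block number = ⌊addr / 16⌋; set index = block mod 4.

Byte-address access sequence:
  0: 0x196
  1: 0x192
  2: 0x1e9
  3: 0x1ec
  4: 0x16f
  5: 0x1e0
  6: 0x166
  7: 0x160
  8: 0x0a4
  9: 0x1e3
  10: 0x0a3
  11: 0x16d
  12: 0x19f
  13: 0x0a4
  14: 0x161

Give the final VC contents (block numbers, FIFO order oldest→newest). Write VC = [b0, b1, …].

0: 0x196 (blk 25, set 1) → MISS  vc=[]
1: 0x192 (blk 25, set 1) → L1-HIT  vc=[]
2: 0x1e9 (blk 30, set 2) → MISS  vc=[]
3: 0x1ec (blk 30, set 2) → L1-HIT  vc=[]
4: 0x16f (blk 22, set 2) → MISS  vc=[30]
5: 0x1e0 (blk 30, set 2) → VC-HIT  vc=[22]
6: 0x166 (blk 22, set 2) → VC-HIT  vc=[30]
7: 0x160 (blk 22, set 2) → L1-HIT  vc=[30]
8: 0xa4 (blk 10, set 2) → MISS  vc=[30, 22]
9: 0x1e3 (blk 30, set 2) → VC-HIT  vc=[10, 22]
10: 0xa3 (blk 10, set 2) → VC-HIT  vc=[30, 22]
11: 0x16d (blk 22, set 2) → VC-HIT  vc=[30, 10]
12: 0x19f (blk 25, set 1) → L1-HIT  vc=[30, 10]
13: 0xa4 (blk 10, set 2) → VC-HIT  vc=[30, 22]
14: 0x161 (blk 22, set 2) → VC-HIT  vc=[30, 10]

VC = [30, 10]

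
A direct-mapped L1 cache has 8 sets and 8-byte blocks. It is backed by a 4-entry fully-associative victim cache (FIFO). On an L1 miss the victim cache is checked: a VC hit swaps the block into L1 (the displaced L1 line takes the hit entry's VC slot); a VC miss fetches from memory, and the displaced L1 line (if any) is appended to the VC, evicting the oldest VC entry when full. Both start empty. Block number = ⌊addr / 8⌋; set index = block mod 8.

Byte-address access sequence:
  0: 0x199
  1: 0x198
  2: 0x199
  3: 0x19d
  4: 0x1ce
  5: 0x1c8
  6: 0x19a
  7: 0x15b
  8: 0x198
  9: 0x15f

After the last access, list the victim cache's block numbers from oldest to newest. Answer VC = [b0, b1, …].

VC = [51]

#0 0x199→b51/s3 MISS; vc=[]
#1 0x198→b51/s3 L1-HIT; vc=[]
#2 0x199→b51/s3 L1-HIT; vc=[]
#3 0x19d→b51/s3 L1-HIT; vc=[]
#4 0x1ce→b57/s1 MISS; vc=[]
#5 0x1c8→b57/s1 L1-HIT; vc=[]
#6 0x19a→b51/s3 L1-HIT; vc=[]
#7 0x15b→b43/s3 MISS; vc=[51]
#8 0x198→b51/s3 VC-HIT; vc=[43]
#9 0x15f→b43/s3 VC-HIT; vc=[51]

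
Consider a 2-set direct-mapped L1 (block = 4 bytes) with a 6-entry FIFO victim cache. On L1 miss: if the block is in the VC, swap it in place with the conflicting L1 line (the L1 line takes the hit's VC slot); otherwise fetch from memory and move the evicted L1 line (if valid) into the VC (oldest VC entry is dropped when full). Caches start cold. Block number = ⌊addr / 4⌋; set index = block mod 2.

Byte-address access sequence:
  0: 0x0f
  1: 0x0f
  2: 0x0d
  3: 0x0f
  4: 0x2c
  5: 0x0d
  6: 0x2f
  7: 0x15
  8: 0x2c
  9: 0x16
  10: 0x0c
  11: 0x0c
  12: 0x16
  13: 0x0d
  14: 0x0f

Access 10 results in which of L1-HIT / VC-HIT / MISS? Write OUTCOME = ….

0: 0xf (blk 3, set 1) → MISS  vc=[]
1: 0xf (blk 3, set 1) → L1-HIT  vc=[]
2: 0xd (blk 3, set 1) → L1-HIT  vc=[]
3: 0xf (blk 3, set 1) → L1-HIT  vc=[]
4: 0x2c (blk 11, set 1) → MISS  vc=[3]
5: 0xd (blk 3, set 1) → VC-HIT  vc=[11]
6: 0x2f (blk 11, set 1) → VC-HIT  vc=[3]
7: 0x15 (blk 5, set 1) → MISS  vc=[3, 11]
8: 0x2c (blk 11, set 1) → VC-HIT  vc=[3, 5]
9: 0x16 (blk 5, set 1) → VC-HIT  vc=[3, 11]
10: 0xc (blk 3, set 1) → VC-HIT  vc=[5, 11]
11: 0xc (blk 3, set 1) → L1-HIT  vc=[5, 11]
12: 0x16 (blk 5, set 1) → VC-HIT  vc=[3, 11]
13: 0xd (blk 3, set 1) → VC-HIT  vc=[5, 11]
14: 0xf (blk 3, set 1) → L1-HIT  vc=[5, 11]

OUTCOME = VC-HIT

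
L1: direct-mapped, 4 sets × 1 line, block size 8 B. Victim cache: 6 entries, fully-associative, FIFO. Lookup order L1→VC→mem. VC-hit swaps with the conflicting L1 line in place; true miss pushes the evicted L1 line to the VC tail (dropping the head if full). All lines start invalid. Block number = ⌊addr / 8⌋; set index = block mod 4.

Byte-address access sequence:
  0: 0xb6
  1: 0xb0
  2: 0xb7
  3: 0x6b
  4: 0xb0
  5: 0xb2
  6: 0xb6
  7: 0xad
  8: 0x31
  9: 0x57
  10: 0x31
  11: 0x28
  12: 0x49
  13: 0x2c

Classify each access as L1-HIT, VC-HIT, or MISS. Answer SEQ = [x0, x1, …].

SEQ = [MISS, L1-HIT, L1-HIT, MISS, L1-HIT, L1-HIT, L1-HIT, MISS, MISS, MISS, VC-HIT, MISS, MISS, VC-HIT]

#0 0xb6→b22/s2 MISS; vc=[]
#1 0xb0→b22/s2 L1-HIT; vc=[]
#2 0xb7→b22/s2 L1-HIT; vc=[]
#3 0x6b→b13/s1 MISS; vc=[]
#4 0xb0→b22/s2 L1-HIT; vc=[]
#5 0xb2→b22/s2 L1-HIT; vc=[]
#6 0xb6→b22/s2 L1-HIT; vc=[]
#7 0xad→b21/s1 MISS; vc=[13]
#8 0x31→b6/s2 MISS; vc=[13,22]
#9 0x57→b10/s2 MISS; vc=[13,22,6]
#10 0x31→b6/s2 VC-HIT; vc=[13,22,10]
#11 0x28→b5/s1 MISS; vc=[13,22,10,21]
#12 0x49→b9/s1 MISS; vc=[13,22,10,21,5]
#13 0x2c→b5/s1 VC-HIT; vc=[13,22,10,21,9]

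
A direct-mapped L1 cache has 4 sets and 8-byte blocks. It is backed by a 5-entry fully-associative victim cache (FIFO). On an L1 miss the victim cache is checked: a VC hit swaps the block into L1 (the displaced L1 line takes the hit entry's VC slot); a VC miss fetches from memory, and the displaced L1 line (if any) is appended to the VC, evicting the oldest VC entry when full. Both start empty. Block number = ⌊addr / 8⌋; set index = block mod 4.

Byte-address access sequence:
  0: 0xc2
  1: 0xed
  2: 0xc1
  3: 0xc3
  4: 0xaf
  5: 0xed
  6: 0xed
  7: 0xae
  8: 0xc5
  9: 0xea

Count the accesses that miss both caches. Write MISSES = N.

MISSES = 3

  [0] addr=0xc2 blk=24 s=0: MISS | VC []
  [1] addr=0xed blk=29 s=1: MISS | VC []
  [2] addr=0xc1 blk=24 s=0: L1-HIT | VC []
  [3] addr=0xc3 blk=24 s=0: L1-HIT | VC []
  [4] addr=0xaf blk=21 s=1: MISS | VC [29]
  [5] addr=0xed blk=29 s=1: VC-HIT | VC [21]
  [6] addr=0xed blk=29 s=1: L1-HIT | VC [21]
  [7] addr=0xae blk=21 s=1: VC-HIT | VC [29]
  [8] addr=0xc5 blk=24 s=0: L1-HIT | VC [29]
  [9] addr=0xea blk=29 s=1: VC-HIT | VC [21]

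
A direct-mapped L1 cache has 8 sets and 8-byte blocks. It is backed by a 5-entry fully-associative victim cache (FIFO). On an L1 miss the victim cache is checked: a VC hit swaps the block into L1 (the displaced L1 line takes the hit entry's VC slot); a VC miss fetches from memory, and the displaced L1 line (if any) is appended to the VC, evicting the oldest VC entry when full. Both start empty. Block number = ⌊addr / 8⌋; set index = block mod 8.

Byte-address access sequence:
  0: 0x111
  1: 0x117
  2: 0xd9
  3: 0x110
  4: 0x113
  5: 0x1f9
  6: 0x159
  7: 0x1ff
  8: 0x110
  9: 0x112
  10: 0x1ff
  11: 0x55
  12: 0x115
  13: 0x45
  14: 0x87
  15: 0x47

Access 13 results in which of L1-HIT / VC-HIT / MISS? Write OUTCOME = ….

#0 0x111→b34/s2 MISS; vc=[]
#1 0x117→b34/s2 L1-HIT; vc=[]
#2 0xd9→b27/s3 MISS; vc=[]
#3 0x110→b34/s2 L1-HIT; vc=[]
#4 0x113→b34/s2 L1-HIT; vc=[]
#5 0x1f9→b63/s7 MISS; vc=[]
#6 0x159→b43/s3 MISS; vc=[27]
#7 0x1ff→b63/s7 L1-HIT; vc=[27]
#8 0x110→b34/s2 L1-HIT; vc=[27]
#9 0x112→b34/s2 L1-HIT; vc=[27]
#10 0x1ff→b63/s7 L1-HIT; vc=[27]
#11 0x55→b10/s2 MISS; vc=[27,34]
#12 0x115→b34/s2 VC-HIT; vc=[27,10]
#13 0x45→b8/s0 MISS; vc=[27,10]
#14 0x87→b16/s0 MISS; vc=[27,10,8]
#15 0x47→b8/s0 VC-HIT; vc=[27,10,16]

OUTCOME = MISS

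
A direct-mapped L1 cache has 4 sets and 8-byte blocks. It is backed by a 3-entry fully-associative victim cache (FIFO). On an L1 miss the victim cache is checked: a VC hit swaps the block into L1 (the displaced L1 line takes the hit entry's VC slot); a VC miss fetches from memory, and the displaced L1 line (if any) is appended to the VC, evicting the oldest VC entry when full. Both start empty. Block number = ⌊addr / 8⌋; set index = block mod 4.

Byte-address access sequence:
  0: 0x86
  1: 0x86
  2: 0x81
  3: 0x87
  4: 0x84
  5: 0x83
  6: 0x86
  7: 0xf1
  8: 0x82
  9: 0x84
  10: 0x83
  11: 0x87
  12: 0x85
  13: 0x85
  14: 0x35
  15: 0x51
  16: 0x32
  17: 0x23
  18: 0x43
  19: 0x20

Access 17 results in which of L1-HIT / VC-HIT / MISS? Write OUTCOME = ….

  [0] addr=0x86 blk=16 s=0: MISS | VC []
  [1] addr=0x86 blk=16 s=0: L1-HIT | VC []
  [2] addr=0x81 blk=16 s=0: L1-HIT | VC []
  [3] addr=0x87 blk=16 s=0: L1-HIT | VC []
  [4] addr=0x84 blk=16 s=0: L1-HIT | VC []
  [5] addr=0x83 blk=16 s=0: L1-HIT | VC []
  [6] addr=0x86 blk=16 s=0: L1-HIT | VC []
  [7] addr=0xf1 blk=30 s=2: MISS | VC []
  [8] addr=0x82 blk=16 s=0: L1-HIT | VC []
  [9] addr=0x84 blk=16 s=0: L1-HIT | VC []
  [10] addr=0x83 blk=16 s=0: L1-HIT | VC []
  [11] addr=0x87 blk=16 s=0: L1-HIT | VC []
  [12] addr=0x85 blk=16 s=0: L1-HIT | VC []
  [13] addr=0x85 blk=16 s=0: L1-HIT | VC []
  [14] addr=0x35 blk=6 s=2: MISS | VC [30]
  [15] addr=0x51 blk=10 s=2: MISS | VC [30, 6]
  [16] addr=0x32 blk=6 s=2: VC-HIT | VC [30, 10]
  [17] addr=0x23 blk=4 s=0: MISS | VC [30, 10, 16]
  [18] addr=0x43 blk=8 s=0: MISS | VC [10, 16, 4]
  [19] addr=0x20 blk=4 s=0: VC-HIT | VC [10, 16, 8]

OUTCOME = MISS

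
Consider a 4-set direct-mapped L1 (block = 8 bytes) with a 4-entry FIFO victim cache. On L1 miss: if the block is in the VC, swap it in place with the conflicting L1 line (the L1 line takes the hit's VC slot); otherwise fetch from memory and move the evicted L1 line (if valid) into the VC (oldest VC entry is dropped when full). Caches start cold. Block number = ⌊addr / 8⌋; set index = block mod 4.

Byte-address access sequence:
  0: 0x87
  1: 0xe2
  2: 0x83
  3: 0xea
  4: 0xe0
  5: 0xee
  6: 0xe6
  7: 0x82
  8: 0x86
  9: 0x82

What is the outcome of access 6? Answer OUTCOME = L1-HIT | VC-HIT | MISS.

OUTCOME = L1-HIT

  [0] addr=0x87 blk=16 s=0: MISS | VC []
  [1] addr=0xe2 blk=28 s=0: MISS | VC [16]
  [2] addr=0x83 blk=16 s=0: VC-HIT | VC [28]
  [3] addr=0xea blk=29 s=1: MISS | VC [28]
  [4] addr=0xe0 blk=28 s=0: VC-HIT | VC [16]
  [5] addr=0xee blk=29 s=1: L1-HIT | VC [16]
  [6] addr=0xe6 blk=28 s=0: L1-HIT | VC [16]
  [7] addr=0x82 blk=16 s=0: VC-HIT | VC [28]
  [8] addr=0x86 blk=16 s=0: L1-HIT | VC [28]
  [9] addr=0x82 blk=16 s=0: L1-HIT | VC [28]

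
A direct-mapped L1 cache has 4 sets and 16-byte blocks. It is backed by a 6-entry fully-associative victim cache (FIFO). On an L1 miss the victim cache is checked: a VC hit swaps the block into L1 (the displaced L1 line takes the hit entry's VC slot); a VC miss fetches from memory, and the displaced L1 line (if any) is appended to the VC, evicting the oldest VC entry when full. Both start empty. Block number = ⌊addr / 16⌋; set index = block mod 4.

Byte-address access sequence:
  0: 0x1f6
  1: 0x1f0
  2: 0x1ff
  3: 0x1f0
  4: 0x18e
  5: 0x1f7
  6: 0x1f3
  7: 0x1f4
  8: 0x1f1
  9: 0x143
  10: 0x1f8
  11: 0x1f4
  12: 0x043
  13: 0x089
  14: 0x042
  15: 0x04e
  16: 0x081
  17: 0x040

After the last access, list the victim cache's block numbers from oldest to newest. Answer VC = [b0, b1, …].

  [0] addr=0x1f6 blk=31 s=3: MISS | VC []
  [1] addr=0x1f0 blk=31 s=3: L1-HIT | VC []
  [2] addr=0x1ff blk=31 s=3: L1-HIT | VC []
  [3] addr=0x1f0 blk=31 s=3: L1-HIT | VC []
  [4] addr=0x18e blk=24 s=0: MISS | VC []
  [5] addr=0x1f7 blk=31 s=3: L1-HIT | VC []
  [6] addr=0x1f3 blk=31 s=3: L1-HIT | VC []
  [7] addr=0x1f4 blk=31 s=3: L1-HIT | VC []
  [8] addr=0x1f1 blk=31 s=3: L1-HIT | VC []
  [9] addr=0x143 blk=20 s=0: MISS | VC [24]
  [10] addr=0x1f8 blk=31 s=3: L1-HIT | VC [24]
  [11] addr=0x1f4 blk=31 s=3: L1-HIT | VC [24]
  [12] addr=0x43 blk=4 s=0: MISS | VC [24, 20]
  [13] addr=0x89 blk=8 s=0: MISS | VC [24, 20, 4]
  [14] addr=0x42 blk=4 s=0: VC-HIT | VC [24, 20, 8]
  [15] addr=0x4e blk=4 s=0: L1-HIT | VC [24, 20, 8]
  [16] addr=0x81 blk=8 s=0: VC-HIT | VC [24, 20, 4]
  [17] addr=0x40 blk=4 s=0: VC-HIT | VC [24, 20, 8]

VC = [24, 20, 8]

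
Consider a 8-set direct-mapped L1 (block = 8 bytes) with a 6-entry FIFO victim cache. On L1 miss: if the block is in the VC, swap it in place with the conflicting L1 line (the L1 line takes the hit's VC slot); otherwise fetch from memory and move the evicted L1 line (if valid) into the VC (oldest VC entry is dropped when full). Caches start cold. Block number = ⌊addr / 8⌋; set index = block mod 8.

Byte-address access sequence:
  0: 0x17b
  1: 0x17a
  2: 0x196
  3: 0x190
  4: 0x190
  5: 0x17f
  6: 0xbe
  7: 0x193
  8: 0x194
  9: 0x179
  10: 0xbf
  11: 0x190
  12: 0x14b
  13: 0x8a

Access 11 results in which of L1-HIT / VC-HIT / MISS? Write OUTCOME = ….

0: 0x17b (blk 47, set 7) → MISS  vc=[]
1: 0x17a (blk 47, set 7) → L1-HIT  vc=[]
2: 0x196 (blk 50, set 2) → MISS  vc=[]
3: 0x190 (blk 50, set 2) → L1-HIT  vc=[]
4: 0x190 (blk 50, set 2) → L1-HIT  vc=[]
5: 0x17f (blk 47, set 7) → L1-HIT  vc=[]
6: 0xbe (blk 23, set 7) → MISS  vc=[47]
7: 0x193 (blk 50, set 2) → L1-HIT  vc=[47]
8: 0x194 (blk 50, set 2) → L1-HIT  vc=[47]
9: 0x179 (blk 47, set 7) → VC-HIT  vc=[23]
10: 0xbf (blk 23, set 7) → VC-HIT  vc=[47]
11: 0x190 (blk 50, set 2) → L1-HIT  vc=[47]
12: 0x14b (blk 41, set 1) → MISS  vc=[47]
13: 0x8a (blk 17, set 1) → MISS  vc=[47, 41]

OUTCOME = L1-HIT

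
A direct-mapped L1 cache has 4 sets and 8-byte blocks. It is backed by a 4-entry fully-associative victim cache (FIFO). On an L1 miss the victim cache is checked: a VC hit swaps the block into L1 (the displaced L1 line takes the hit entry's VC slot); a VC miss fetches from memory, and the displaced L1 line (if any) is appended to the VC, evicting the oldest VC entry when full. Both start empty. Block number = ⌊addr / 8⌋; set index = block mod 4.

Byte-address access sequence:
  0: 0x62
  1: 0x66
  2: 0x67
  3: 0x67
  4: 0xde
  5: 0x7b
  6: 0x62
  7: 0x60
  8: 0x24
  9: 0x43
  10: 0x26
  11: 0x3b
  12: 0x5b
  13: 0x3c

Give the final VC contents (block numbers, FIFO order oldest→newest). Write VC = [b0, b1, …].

  [0] addr=0x62 blk=12 s=0: MISS | VC []
  [1] addr=0x66 blk=12 s=0: L1-HIT | VC []
  [2] addr=0x67 blk=12 s=0: L1-HIT | VC []
  [3] addr=0x67 blk=12 s=0: L1-HIT | VC []
  [4] addr=0xde blk=27 s=3: MISS | VC []
  [5] addr=0x7b blk=15 s=3: MISS | VC [27]
  [6] addr=0x62 blk=12 s=0: L1-HIT | VC [27]
  [7] addr=0x60 blk=12 s=0: L1-HIT | VC [27]
  [8] addr=0x24 blk=4 s=0: MISS | VC [27, 12]
  [9] addr=0x43 blk=8 s=0: MISS | VC [27, 12, 4]
  [10] addr=0x26 blk=4 s=0: VC-HIT | VC [27, 12, 8]
  [11] addr=0x3b blk=7 s=3: MISS | VC [27, 12, 8, 15]
  [12] addr=0x5b blk=11 s=3: MISS | VC [12, 8, 15, 7]
  [13] addr=0x3c blk=7 s=3: VC-HIT | VC [12, 8, 15, 11]

VC = [12, 8, 15, 11]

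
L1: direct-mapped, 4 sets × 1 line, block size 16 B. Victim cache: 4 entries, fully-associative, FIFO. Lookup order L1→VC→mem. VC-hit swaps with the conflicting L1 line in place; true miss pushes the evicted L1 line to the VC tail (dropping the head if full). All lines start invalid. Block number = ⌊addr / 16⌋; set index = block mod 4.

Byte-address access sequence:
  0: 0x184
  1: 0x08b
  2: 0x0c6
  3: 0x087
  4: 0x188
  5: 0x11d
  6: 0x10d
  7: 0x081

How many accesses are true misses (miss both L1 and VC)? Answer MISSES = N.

  [0] addr=0x184 blk=24 s=0: MISS | VC []
  [1] addr=0x8b blk=8 s=0: MISS | VC [24]
  [2] addr=0xc6 blk=12 s=0: MISS | VC [24, 8]
  [3] addr=0x87 blk=8 s=0: VC-HIT | VC [24, 12]
  [4] addr=0x188 blk=24 s=0: VC-HIT | VC [8, 12]
  [5] addr=0x11d blk=17 s=1: MISS | VC [8, 12]
  [6] addr=0x10d blk=16 s=0: MISS | VC [8, 12, 24]
  [7] addr=0x81 blk=8 s=0: VC-HIT | VC [16, 12, 24]

MISSES = 5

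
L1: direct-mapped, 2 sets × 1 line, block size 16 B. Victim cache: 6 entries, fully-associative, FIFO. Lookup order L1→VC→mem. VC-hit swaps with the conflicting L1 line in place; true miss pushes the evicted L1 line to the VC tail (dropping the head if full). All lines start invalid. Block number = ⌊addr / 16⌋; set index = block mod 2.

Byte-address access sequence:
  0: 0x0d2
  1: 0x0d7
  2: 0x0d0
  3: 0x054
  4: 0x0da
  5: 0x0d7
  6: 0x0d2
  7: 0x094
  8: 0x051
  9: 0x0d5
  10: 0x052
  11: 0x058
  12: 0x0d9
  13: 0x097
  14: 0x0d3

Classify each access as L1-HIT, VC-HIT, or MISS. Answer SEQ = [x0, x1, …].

#0 0xd2→b13/s1 MISS; vc=[]
#1 0xd7→b13/s1 L1-HIT; vc=[]
#2 0xd0→b13/s1 L1-HIT; vc=[]
#3 0x54→b5/s1 MISS; vc=[13]
#4 0xda→b13/s1 VC-HIT; vc=[5]
#5 0xd7→b13/s1 L1-HIT; vc=[5]
#6 0xd2→b13/s1 L1-HIT; vc=[5]
#7 0x94→b9/s1 MISS; vc=[5,13]
#8 0x51→b5/s1 VC-HIT; vc=[9,13]
#9 0xd5→b13/s1 VC-HIT; vc=[9,5]
#10 0x52→b5/s1 VC-HIT; vc=[9,13]
#11 0x58→b5/s1 L1-HIT; vc=[9,13]
#12 0xd9→b13/s1 VC-HIT; vc=[9,5]
#13 0x97→b9/s1 VC-HIT; vc=[13,5]
#14 0xd3→b13/s1 VC-HIT; vc=[9,5]

SEQ = [MISS, L1-HIT, L1-HIT, MISS, VC-HIT, L1-HIT, L1-HIT, MISS, VC-HIT, VC-HIT, VC-HIT, L1-HIT, VC-HIT, VC-HIT, VC-HIT]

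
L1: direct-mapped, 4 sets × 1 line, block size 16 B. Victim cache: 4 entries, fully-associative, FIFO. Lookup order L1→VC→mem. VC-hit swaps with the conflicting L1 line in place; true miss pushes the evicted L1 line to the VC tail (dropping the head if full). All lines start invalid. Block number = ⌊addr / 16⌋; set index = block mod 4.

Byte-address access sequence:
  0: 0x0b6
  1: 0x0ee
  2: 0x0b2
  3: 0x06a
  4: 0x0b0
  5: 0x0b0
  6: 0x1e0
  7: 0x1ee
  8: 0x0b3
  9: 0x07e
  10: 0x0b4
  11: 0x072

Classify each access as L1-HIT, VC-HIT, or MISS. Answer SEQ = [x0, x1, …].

SEQ = [MISS, MISS, L1-HIT, MISS, L1-HIT, L1-HIT, MISS, L1-HIT, L1-HIT, MISS, VC-HIT, VC-HIT]

0: 0xb6 (blk 11, set 3) → MISS  vc=[]
1: 0xee (blk 14, set 2) → MISS  vc=[]
2: 0xb2 (blk 11, set 3) → L1-HIT  vc=[]
3: 0x6a (blk 6, set 2) → MISS  vc=[14]
4: 0xb0 (blk 11, set 3) → L1-HIT  vc=[14]
5: 0xb0 (blk 11, set 3) → L1-HIT  vc=[14]
6: 0x1e0 (blk 30, set 2) → MISS  vc=[14, 6]
7: 0x1ee (blk 30, set 2) → L1-HIT  vc=[14, 6]
8: 0xb3 (blk 11, set 3) → L1-HIT  vc=[14, 6]
9: 0x7e (blk 7, set 3) → MISS  vc=[14, 6, 11]
10: 0xb4 (blk 11, set 3) → VC-HIT  vc=[14, 6, 7]
11: 0x72 (blk 7, set 3) → VC-HIT  vc=[14, 6, 11]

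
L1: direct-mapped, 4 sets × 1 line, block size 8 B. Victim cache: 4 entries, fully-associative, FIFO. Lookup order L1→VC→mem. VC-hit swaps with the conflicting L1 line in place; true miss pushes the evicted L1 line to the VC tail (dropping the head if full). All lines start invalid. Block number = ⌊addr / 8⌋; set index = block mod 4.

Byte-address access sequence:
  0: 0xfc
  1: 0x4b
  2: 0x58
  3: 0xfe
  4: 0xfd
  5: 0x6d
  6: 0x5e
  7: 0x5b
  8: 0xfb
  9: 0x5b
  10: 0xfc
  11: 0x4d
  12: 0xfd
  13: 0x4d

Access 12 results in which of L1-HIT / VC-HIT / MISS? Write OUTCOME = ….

0: 0xfc (blk 31, set 3) → MISS  vc=[]
1: 0x4b (blk 9, set 1) → MISS  vc=[]
2: 0x58 (blk 11, set 3) → MISS  vc=[31]
3: 0xfe (blk 31, set 3) → VC-HIT  vc=[11]
4: 0xfd (blk 31, set 3) → L1-HIT  vc=[11]
5: 0x6d (blk 13, set 1) → MISS  vc=[11, 9]
6: 0x5e (blk 11, set 3) → VC-HIT  vc=[31, 9]
7: 0x5b (blk 11, set 3) → L1-HIT  vc=[31, 9]
8: 0xfb (blk 31, set 3) → VC-HIT  vc=[11, 9]
9: 0x5b (blk 11, set 3) → VC-HIT  vc=[31, 9]
10: 0xfc (blk 31, set 3) → VC-HIT  vc=[11, 9]
11: 0x4d (blk 9, set 1) → VC-HIT  vc=[11, 13]
12: 0xfd (blk 31, set 3) → L1-HIT  vc=[11, 13]
13: 0x4d (blk 9, set 1) → L1-HIT  vc=[11, 13]

OUTCOME = L1-HIT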